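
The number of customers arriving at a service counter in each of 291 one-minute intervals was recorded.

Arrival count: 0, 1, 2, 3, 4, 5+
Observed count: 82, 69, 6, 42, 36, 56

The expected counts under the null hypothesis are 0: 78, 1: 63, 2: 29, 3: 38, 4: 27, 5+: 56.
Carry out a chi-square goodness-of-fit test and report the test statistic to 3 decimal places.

χ² = (82−78)²/78 + (69−63)²/63 + (6−29)²/29 + (42−38)²/38 + (36−27)²/27 + (56−56)²/56
   = 0.2051 + 0.5714 + 18.2414 + 0.4211 + 3.0000 + 0.0000
Sum = 22.439

22.439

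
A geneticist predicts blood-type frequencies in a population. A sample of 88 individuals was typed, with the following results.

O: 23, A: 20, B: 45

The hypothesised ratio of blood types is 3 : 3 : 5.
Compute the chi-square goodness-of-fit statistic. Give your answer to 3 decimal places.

1.333

Ratio total = 11. Expected counts: 88×3/11 = 24, 88×3/11 = 24, 88×5/11 = 40.
cat         O        E   (O−E)²/E
O          23       24     0.0417
A          20       24     0.6667
B          45       40     0.6250
Sum = 1.333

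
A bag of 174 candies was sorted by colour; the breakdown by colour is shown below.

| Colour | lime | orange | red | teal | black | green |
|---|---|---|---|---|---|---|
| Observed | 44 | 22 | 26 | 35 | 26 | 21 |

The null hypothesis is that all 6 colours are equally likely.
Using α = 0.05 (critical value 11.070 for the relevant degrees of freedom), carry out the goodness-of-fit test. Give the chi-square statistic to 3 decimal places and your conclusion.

Under H₀ each category has probability 1/6, so each expected count is 174/6 = 29.
cat         O        E   (O−E)²/E
lime       44       29     7.7586
orange     22       29     1.6897
red        26       29     0.3103
teal       35       29     1.2414
black      26       29     0.3103
green      21       29     2.2069
Sum = 13.517
df = 5. Since 13.517 > 11.070, we reject H₀.

13.517; reject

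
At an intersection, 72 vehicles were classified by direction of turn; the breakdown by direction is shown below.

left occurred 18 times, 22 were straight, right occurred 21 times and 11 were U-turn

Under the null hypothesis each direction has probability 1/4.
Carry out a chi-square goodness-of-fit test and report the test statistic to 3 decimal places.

4.111

Expected count for each of the 4 categories: 72/4 = 18.
cat           O        E   (O−E)²/E
left         18       18     0.0000
straight     22       18     0.8889
right        21       18     0.5000
U-turn       11       18     2.7222
Sum = 4.111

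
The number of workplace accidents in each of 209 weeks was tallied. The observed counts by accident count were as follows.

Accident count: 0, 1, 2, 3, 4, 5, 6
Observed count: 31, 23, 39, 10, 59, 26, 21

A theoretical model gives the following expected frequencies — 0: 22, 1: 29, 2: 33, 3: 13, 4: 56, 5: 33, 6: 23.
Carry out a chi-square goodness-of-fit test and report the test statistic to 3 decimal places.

χ² = (31−22)²/22 + (23−29)²/29 + (39−33)²/33 + (10−13)²/13 + (59−56)²/56 + (26−33)²/33 + (21−23)²/23
   = 3.6818 + 1.2414 + 1.0909 + 0.6923 + 0.1607 + 1.4848 + 0.1739
Sum = 8.526

8.526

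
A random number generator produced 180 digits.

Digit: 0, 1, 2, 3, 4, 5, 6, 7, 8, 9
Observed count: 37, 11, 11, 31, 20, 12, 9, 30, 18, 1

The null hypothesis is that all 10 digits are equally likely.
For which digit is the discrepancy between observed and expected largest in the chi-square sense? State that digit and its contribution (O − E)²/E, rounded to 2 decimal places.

0, 20.06

Expected count for each of the 10 categories: 180/10 = 18.
0: (37 − 18)²/18 = 361/18 = 20.056
1: (11 − 18)²/18 = 49/18 = 2.722
2: (11 − 18)²/18 = 49/18 = 2.722
3: (31 − 18)²/18 = 169/18 = 9.389
4: (20 − 18)²/18 = 4/18 = 0.222
5: (12 − 18)²/18 = 36/18 = 2.000
6: (9 − 18)²/18 = 81/18 = 4.500
7: (30 − 18)²/18 = 144/18 = 8.000
8: (18 − 18)²/18 = 0/18 = 0.000
9: (1 − 18)²/18 = 289/18 = 16.056
The largest term is for 0: 20.06.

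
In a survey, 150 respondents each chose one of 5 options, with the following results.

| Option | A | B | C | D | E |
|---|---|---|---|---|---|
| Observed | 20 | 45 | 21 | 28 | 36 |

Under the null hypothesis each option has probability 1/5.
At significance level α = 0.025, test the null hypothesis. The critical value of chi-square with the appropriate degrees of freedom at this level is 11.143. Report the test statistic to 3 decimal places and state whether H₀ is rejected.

Expected count for each of the 5 categories: 150/5 = 30.
χ² = (20−30)²/30 + (45−30)²/30 + (21−30)²/30 + (28−30)²/30 + (36−30)²/30
   = 3.3333 + 7.5000 + 2.7000 + 0.1333 + 1.2000
Sum = 14.867
df = 4. Since 14.867 > 11.143, we reject H₀.

14.867; reject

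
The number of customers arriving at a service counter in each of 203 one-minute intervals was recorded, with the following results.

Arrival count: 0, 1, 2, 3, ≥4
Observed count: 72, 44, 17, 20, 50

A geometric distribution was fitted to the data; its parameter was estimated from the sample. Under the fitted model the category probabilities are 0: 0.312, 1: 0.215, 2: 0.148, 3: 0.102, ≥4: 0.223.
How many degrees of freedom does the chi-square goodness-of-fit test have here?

There are k = 5 categories and 1 parameter estimated from the data, so df = 5 − 1 − 1 = 3.

3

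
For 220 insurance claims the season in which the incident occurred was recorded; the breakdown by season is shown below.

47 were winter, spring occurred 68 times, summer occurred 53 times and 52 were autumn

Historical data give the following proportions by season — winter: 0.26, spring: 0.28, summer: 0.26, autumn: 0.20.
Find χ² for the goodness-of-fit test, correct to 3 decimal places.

4.247

Expected counts E_i = n·p_i: 220×0.26 = 57.2, 220×0.28 = 61.6, 220×0.26 = 57.2, 220×0.20 = 44.
cat         O        E   (O−E)²/E
winter     47     57.2     1.8189
spring     68     61.6     0.6649
summer     53     57.2     0.3084
autumn     52       44     1.4545
Sum = 4.247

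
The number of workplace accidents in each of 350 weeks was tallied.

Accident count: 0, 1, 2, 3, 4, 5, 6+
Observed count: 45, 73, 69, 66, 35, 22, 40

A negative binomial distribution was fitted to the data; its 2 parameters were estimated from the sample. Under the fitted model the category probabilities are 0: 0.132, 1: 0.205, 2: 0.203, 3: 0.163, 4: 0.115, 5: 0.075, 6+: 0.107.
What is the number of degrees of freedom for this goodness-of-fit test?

4

There are k = 7 categories and 2 parameters estimated from the data, so df = 7 − 1 − 2 = 4.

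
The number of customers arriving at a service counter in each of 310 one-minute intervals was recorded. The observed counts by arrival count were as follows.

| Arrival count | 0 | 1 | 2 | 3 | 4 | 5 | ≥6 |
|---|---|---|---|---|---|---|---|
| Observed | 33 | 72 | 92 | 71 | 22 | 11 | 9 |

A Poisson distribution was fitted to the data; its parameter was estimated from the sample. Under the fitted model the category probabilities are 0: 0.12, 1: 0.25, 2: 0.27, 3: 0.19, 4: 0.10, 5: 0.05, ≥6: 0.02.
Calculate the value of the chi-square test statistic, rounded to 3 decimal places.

Expected counts E_i = n·p_i: 310×0.12 = 37.2, 310×0.25 = 77.5, 310×0.27 = 83.7, 310×0.19 = 58.9, 310×0.10 = 31, 310×0.05 = 15.5, 310×0.02 = 6.2.
0: (33 − 37.2)²/37.2 = 17.64/37.2 = 0.4742
1: (72 − 77.5)²/77.5 = 30.25/77.5 = 0.3903
2: (92 − 83.7)²/83.7 = 68.89/83.7 = 0.8231
3: (71 − 58.9)²/58.9 = 146.41/58.9 = 2.4857
4: (22 − 31)²/31 = 81/31 = 2.6129
5: (11 − 15.5)²/15.5 = 20.25/15.5 = 1.3065
≥6: (9 − 6.2)²/6.2 = 7.84/6.2 = 1.2645
Sum = 9.357

9.357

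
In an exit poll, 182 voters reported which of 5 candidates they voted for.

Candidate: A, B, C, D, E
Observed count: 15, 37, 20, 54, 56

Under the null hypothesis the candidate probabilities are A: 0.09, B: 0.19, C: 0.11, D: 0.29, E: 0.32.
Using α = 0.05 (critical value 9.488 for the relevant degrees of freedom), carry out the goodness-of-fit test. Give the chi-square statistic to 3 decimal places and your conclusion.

0.400; do not reject

Expected counts E_i = n·p_i: 182×0.09 = 16.38, 182×0.19 = 34.58, 182×0.11 = 20.02, 182×0.29 = 52.78, 182×0.32 = 58.24.
cat         O        E   (O−E)²/E
A          15    16.38     0.1163
B          37    34.58     0.1694
C          20    20.02     0.0000
D          54    52.78     0.0282
E          56    58.24     0.0862
Sum = 0.400
df = 4. Since 0.400 < 9.488, we do not reject H₀.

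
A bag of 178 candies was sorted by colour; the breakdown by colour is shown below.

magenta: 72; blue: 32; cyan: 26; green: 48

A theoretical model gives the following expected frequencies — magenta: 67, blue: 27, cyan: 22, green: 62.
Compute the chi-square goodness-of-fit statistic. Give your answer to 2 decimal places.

magenta: (72 − 67)²/67 = 25/67 = 0.373
blue: (32 − 27)²/27 = 25/27 = 0.926
cyan: (26 − 22)²/22 = 16/22 = 0.727
green: (48 − 62)²/62 = 196/62 = 3.161
Sum = 5.19

5.19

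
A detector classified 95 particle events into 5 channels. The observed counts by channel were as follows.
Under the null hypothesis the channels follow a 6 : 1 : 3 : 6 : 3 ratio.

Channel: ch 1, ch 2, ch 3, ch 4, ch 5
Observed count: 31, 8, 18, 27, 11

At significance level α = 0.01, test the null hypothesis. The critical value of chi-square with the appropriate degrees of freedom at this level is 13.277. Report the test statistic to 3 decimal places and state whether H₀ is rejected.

3.800; do not reject

Ratio total = 19. Expected counts: 95×6/19 = 30, 95×1/19 = 5, 95×3/19 = 15, 95×6/19 = 30, 95×3/19 = 15.
χ² = (31−30)²/30 + (8−5)²/5 + (18−15)²/15 + (27−30)²/30 + (11−15)²/15
   = 0.0333 + 1.8000 + 0.6000 + 0.3000 + 1.0667
Sum = 3.800
df = 4. Since 3.800 < 13.277, we do not reject H₀.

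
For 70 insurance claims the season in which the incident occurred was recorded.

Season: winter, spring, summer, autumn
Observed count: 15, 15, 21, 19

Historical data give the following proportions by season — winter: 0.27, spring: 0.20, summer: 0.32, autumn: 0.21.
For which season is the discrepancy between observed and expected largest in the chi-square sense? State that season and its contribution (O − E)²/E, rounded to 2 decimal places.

Expected counts E_i = n·p_i: 70×0.27 = 18.9, 70×0.20 = 14, 70×0.32 = 22.4, 70×0.21 = 14.7.
χ² = (15−18.9)²/18.9 + (15−14)²/14 + (21−22.4)²/22.4 + (19−14.7)²/14.7
   = 0.805 + 0.071 + 0.088 + 1.258
The largest term is for autumn: 1.26.

autumn, 1.26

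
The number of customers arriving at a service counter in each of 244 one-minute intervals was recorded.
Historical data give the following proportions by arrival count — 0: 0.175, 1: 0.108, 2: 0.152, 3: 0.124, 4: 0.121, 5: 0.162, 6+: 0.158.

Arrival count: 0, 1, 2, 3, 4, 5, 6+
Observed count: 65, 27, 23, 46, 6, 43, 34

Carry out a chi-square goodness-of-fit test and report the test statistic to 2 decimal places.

Expected counts E_i = n·p_i: 244×0.175 = 42.7, 244×0.108 = 26.352, 244×0.152 = 37.088, 244×0.124 = 30.256, 244×0.121 = 29.524, 244×0.162 = 39.528, 244×0.158 = 38.552.
cat         O        E   (O−E)²/E
0          65     42.7     11.646
1          27   26.352      0.016
2          23   37.088      5.351
3          46   30.256      8.193
4           6   29.524     18.743
5          43   39.528      0.305
6+         34   38.552      0.537
Sum = 44.79

44.79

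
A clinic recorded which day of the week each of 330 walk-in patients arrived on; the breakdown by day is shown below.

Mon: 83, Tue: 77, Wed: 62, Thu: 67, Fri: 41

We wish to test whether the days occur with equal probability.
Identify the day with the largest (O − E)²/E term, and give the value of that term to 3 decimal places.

Under H₀ each category has probability 1/5, so each expected count is 330/5 = 66.
cat         O        E   (O−E)²/E
Mon        83       66     4.3788
Tue        77       66     1.8333
Wed        62       66     0.2424
Thu        67       66     0.0152
Fri        41       66     9.4697
The largest term is for Fri: 9.470.

Fri, 9.470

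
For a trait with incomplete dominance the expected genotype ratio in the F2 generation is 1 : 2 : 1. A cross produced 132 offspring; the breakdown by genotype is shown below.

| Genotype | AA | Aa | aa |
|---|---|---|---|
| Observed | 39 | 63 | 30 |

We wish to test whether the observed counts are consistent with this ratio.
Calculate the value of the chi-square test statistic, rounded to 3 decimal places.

Ratio total = 4. Expected counts: 132×1/4 = 33, 132×2/4 = 66, 132×1/4 = 33.
χ² = (39−33)²/33 + (63−66)²/66 + (30−33)²/33
   = 1.0909 + 0.1364 + 0.2727
Sum = 1.500

1.500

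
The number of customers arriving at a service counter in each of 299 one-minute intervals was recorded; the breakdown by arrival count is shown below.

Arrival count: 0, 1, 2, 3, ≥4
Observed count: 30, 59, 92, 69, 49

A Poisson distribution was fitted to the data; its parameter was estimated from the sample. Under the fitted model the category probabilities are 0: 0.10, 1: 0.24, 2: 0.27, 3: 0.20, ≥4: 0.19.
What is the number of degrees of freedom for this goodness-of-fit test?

3

There are k = 5 categories and 1 parameter estimated from the data, so df = 5 − 1 − 1 = 3.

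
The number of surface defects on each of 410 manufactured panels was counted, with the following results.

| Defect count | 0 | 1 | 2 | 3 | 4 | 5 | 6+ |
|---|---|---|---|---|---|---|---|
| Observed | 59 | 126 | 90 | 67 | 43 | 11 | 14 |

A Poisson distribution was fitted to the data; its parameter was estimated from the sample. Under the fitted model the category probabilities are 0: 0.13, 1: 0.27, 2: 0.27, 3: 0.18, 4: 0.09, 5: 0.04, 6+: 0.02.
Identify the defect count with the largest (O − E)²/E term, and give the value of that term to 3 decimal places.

6+, 4.102

Expected counts E_i = n·p_i: 410×0.13 = 53.3, 410×0.27 = 110.7, 410×0.27 = 110.7, 410×0.18 = 73.8, 410×0.09 = 36.9, 410×0.04 = 16.4, 410×0.02 = 8.2.
0: (59 − 53.3)²/53.3 = 32.49/53.3 = 0.6096
1: (126 − 110.7)²/110.7 = 234.09/110.7 = 2.1146
2: (90 − 110.7)²/110.7 = 428.49/110.7 = 3.8707
3: (67 − 73.8)²/73.8 = 46.24/73.8 = 0.6266
4: (43 − 36.9)²/36.9 = 37.21/36.9 = 1.0084
5: (11 − 16.4)²/16.4 = 29.16/16.4 = 1.7780
6+: (14 − 8.2)²/8.2 = 33.64/8.2 = 4.1024
The largest term is for 6+: 4.102.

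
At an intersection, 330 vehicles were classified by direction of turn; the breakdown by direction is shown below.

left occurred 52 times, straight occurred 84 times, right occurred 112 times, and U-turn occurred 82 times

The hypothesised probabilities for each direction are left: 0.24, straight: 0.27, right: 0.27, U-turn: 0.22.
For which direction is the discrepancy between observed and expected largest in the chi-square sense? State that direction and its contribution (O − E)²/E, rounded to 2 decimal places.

left, 9.34

Expected counts E_i = n·p_i: 330×0.24 = 79.2, 330×0.27 = 89.1, 330×0.27 = 89.1, 330×0.22 = 72.6.
left: (52 − 79.2)²/79.2 = 739.84/79.2 = 9.341
straight: (84 − 89.1)²/89.1 = 26.01/89.1 = 0.292
right: (112 − 89.1)²/89.1 = 524.41/89.1 = 5.886
U-turn: (82 − 72.6)²/72.6 = 88.36/72.6 = 1.217
The largest term is for left: 9.34.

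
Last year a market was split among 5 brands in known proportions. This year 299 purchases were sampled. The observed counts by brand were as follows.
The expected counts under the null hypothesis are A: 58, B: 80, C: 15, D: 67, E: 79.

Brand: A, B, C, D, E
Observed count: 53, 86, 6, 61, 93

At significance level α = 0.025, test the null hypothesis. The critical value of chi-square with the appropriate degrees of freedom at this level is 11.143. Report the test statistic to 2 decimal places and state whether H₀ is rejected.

9.30; do not reject

cat         O        E   (O−E)²/E
A          53       58      0.431
B          86       80      0.450
C           6       15      5.400
D          61       67      0.537
E          93       79      2.481
Sum = 9.30
df = 4. Since 9.30 < 11.143, we do not reject H₀.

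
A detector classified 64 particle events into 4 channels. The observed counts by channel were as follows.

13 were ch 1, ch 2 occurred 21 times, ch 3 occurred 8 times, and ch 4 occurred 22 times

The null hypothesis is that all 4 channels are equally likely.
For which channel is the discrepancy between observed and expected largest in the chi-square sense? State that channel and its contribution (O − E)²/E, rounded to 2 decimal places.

ch 3, 4.00

Expected count for each of the 4 categories: 64/4 = 16.
cat         O        E   (O−E)²/E
ch 1       13       16      0.563
ch 2       21       16      1.563
ch 3        8       16      4.000
ch 4       22       16      2.250
The largest term is for ch 3: 4.00.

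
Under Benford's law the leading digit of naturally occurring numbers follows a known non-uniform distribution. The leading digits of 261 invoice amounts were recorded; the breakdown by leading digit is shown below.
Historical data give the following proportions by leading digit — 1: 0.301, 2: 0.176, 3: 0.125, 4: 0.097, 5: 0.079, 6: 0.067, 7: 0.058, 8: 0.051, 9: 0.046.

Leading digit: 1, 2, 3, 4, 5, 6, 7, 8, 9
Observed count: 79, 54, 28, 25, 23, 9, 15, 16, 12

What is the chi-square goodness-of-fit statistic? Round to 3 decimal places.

Expected counts E_i = n·p_i: 261×0.301 = 78.561, 261×0.176 = 45.936, 261×0.125 = 32.625, 261×0.097 = 25.317, 261×0.079 = 20.619, 261×0.067 = 17.487, 261×0.058 = 15.138, 261×0.051 = 13.311, 261×0.046 = 12.006.
χ² = (79−78.561)²/78.561 + (54−45.936)²/45.936 + (28−32.625)²/32.625 + (25−25.317)²/25.317 + (23−20.619)²/20.619 + (9−17.487)²/17.487 + (15−15.138)²/15.138 + (16−13.311)²/13.311 + (12−12.006)²/12.006
   = 0.0025 + 1.4156 + 0.6557 + 0.0040 + 0.2749 + 4.1190 + 0.0013 + 0.5432 + 0.0000
Sum = 7.016

7.016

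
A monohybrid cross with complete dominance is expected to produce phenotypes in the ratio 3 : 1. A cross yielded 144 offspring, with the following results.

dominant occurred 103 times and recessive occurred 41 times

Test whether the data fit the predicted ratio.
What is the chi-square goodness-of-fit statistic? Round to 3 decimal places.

0.926

Ratio total = 4. Expected counts: 144×3/4 = 108, 144×1/4 = 36.
dominant: (103 − 108)²/108 = 25/108 = 0.2315
recessive: (41 − 36)²/36 = 25/36 = 0.6944
Sum = 0.926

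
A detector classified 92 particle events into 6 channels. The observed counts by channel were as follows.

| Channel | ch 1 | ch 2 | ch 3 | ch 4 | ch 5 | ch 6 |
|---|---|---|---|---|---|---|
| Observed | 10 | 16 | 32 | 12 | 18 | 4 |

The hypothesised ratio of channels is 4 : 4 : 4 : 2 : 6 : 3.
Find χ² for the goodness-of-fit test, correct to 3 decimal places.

Ratio total = 23. Expected counts: 92×4/23 = 16, 92×4/23 = 16, 92×4/23 = 16, 92×2/23 = 8, 92×6/23 = 24, 92×3/23 = 12.
ch 1: (10 − 16)²/16 = 36/16 = 2.2500
ch 2: (16 − 16)²/16 = 0/16 = 0.0000
ch 3: (32 − 16)²/16 = 256/16 = 16.0000
ch 4: (12 − 8)²/8 = 16/8 = 2.0000
ch 5: (18 − 24)²/24 = 36/24 = 1.5000
ch 6: (4 − 12)²/12 = 64/12 = 5.3333
Sum = 27.083

27.083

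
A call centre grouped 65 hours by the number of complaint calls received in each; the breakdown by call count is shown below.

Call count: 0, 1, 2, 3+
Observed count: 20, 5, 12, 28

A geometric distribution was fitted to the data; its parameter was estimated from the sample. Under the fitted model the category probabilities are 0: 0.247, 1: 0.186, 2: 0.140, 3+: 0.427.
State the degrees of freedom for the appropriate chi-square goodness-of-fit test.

2

There are k = 4 categories and 1 parameter estimated from the data, so df = 4 − 1 − 1 = 2.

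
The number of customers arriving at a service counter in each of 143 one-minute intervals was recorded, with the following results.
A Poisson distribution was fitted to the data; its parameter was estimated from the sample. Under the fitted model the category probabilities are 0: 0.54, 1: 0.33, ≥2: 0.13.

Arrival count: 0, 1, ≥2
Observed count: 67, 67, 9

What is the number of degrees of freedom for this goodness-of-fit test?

1

There are k = 3 categories and 1 parameter estimated from the data, so df = 3 − 1 − 1 = 1.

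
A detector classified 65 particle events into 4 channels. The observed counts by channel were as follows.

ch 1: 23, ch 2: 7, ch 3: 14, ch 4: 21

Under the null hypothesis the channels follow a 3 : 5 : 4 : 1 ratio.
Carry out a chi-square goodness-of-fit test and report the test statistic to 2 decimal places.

70.23

Ratio total = 13. Expected counts: 65×3/13 = 15, 65×5/13 = 25, 65×4/13 = 20, 65×1/13 = 5.
χ² = (23−15)²/15 + (7−25)²/25 + (14−20)²/20 + (21−5)²/5
   = 4.267 + 12.960 + 1.800 + 51.200
Sum = 70.23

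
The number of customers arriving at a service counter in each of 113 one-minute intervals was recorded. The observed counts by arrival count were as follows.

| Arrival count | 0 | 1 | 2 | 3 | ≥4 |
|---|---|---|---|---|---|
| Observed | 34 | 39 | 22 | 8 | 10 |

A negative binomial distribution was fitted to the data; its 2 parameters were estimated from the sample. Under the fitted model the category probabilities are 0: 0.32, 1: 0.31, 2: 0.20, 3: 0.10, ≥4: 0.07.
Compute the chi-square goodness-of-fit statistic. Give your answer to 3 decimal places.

2.111

Expected counts E_i = n·p_i: 113×0.32 = 36.16, 113×0.31 = 35.03, 113×0.20 = 22.6, 113×0.10 = 11.3, 113×0.07 = 7.91.
cat         O        E   (O−E)²/E
0          34    36.16     0.1290
1          39    35.03     0.4499
2          22     22.6     0.0159
3           8     11.3     0.9637
≥4         10     7.91     0.5522
Sum = 2.111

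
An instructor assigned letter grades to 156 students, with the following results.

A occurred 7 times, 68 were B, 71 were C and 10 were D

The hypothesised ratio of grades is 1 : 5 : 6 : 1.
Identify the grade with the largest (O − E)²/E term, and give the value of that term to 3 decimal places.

Ratio total = 13. Expected counts: 156×1/13 = 12, 156×5/13 = 60, 156×6/13 = 72, 156×1/13 = 12.
cat         O        E   (O−E)²/E
A           7       12     2.0833
B          68       60     1.0667
C          71       72     0.0139
D          10       12     0.3333
The largest term is for A: 2.083.

A, 2.083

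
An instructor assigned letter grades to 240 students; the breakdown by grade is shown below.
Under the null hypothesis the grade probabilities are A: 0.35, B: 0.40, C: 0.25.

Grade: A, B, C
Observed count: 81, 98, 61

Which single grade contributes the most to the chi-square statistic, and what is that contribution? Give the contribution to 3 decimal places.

A, 0.107

Expected counts E_i = n·p_i: 240×0.35 = 84, 240×0.40 = 96, 240×0.25 = 60.
A: (81 − 84)²/84 = 9/84 = 0.1071
B: (98 − 96)²/96 = 4/96 = 0.0417
C: (61 − 60)²/60 = 1/60 = 0.0167
The largest term is for A: 0.107.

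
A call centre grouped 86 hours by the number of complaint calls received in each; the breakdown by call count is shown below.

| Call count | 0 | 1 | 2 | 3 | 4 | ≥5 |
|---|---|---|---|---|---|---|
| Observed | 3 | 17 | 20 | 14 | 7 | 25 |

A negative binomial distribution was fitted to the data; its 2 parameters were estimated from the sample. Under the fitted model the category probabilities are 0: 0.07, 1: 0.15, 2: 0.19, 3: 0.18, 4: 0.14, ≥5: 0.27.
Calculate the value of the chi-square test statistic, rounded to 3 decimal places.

6.026

Expected counts E_i = n·p_i: 86×0.07 = 6.02, 86×0.15 = 12.9, 86×0.19 = 16.34, 86×0.18 = 15.48, 86×0.14 = 12.04, 86×0.27 = 23.22.
0: (3 − 6.02)²/6.02 = 9.1204/6.02 = 1.5150
1: (17 − 12.9)²/12.9 = 16.81/12.9 = 1.3031
2: (20 − 16.34)²/16.34 = 13.3956/16.34 = 0.8198
3: (14 − 15.48)²/15.48 = 2.1904/15.48 = 0.1415
4: (7 − 12.04)²/12.04 = 25.4016/12.04 = 2.1098
≥5: (25 − 23.22)²/23.22 = 3.1684/23.22 = 0.1365
Sum = 6.026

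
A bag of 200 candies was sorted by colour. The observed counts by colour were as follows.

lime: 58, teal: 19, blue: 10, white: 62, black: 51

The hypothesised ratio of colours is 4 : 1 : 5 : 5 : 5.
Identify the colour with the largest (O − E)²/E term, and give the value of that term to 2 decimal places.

blue, 32.00

Ratio total = 20. Expected counts: 200×4/20 = 40, 200×1/20 = 10, 200×5/20 = 50, 200×5/20 = 50, 200×5/20 = 50.
cat         O        E   (O−E)²/E
lime       58       40      8.100
teal       19       10      8.100
blue       10       50     32.000
white      62       50      2.880
black      51       50      0.020
The largest term is for blue: 32.00.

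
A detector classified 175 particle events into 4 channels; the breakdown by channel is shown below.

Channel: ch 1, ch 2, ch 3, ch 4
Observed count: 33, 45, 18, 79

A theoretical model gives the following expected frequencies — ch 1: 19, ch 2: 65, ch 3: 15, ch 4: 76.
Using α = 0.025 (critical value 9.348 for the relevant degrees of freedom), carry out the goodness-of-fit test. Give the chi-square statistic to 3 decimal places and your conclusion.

17.188; reject

ch 1: (33 − 19)²/19 = 196/19 = 10.3158
ch 2: (45 − 65)²/65 = 400/65 = 6.1538
ch 3: (18 − 15)²/15 = 9/15 = 0.6000
ch 4: (79 − 76)²/76 = 9/76 = 0.1184
Sum = 17.188
df = 3. Since 17.188 > 9.348, we reject H₀.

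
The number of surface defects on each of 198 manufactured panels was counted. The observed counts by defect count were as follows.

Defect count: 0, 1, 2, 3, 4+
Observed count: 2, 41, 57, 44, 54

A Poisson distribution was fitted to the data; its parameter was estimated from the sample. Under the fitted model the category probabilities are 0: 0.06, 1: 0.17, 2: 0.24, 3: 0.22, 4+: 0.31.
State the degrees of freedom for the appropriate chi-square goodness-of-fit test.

3

There are k = 5 categories and 1 parameter estimated from the data, so df = 5 − 1 − 1 = 3.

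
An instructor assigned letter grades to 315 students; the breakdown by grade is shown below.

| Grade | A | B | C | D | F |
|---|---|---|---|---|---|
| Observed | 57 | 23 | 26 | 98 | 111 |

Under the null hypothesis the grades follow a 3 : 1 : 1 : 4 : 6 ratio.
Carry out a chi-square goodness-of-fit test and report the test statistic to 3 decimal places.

Ratio total = 15. Expected counts: 315×3/15 = 63, 315×1/15 = 21, 315×1/15 = 21, 315×4/15 = 84, 315×6/15 = 126.
cat         O        E   (O−E)²/E
A          57       63     0.5714
B          23       21     0.1905
C          26       21     1.1905
D          98       84     2.3333
F         111      126     1.7857
Sum = 6.071

6.071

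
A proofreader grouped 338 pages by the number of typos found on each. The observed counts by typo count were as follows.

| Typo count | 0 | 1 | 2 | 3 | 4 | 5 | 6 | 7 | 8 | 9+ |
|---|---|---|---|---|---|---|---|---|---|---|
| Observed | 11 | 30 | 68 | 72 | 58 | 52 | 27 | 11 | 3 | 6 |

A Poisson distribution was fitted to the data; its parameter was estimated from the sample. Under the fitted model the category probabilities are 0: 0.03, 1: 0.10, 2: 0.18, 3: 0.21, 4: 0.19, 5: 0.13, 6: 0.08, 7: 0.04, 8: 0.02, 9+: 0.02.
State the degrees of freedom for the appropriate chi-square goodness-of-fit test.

There are k = 10 categories and 1 parameter estimated from the data, so df = 10 − 1 − 1 = 8.

8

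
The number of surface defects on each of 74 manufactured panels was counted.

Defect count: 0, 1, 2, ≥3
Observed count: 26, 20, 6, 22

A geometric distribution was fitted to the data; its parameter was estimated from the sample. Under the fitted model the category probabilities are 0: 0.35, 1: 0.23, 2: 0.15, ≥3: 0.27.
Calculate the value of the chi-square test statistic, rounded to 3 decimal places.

3.070

Expected counts E_i = n·p_i: 74×0.35 = 25.9, 74×0.23 = 17.02, 74×0.15 = 11.1, 74×0.27 = 19.98.
0: (26 − 25.9)²/25.9 = 0.01/25.9 = 0.0004
1: (20 − 17.02)²/17.02 = 8.8804/17.02 = 0.5218
2: (6 − 11.1)²/11.1 = 26.01/11.1 = 2.3432
≥3: (22 − 19.98)²/19.98 = 4.0804/19.98 = 0.2042
Sum = 3.070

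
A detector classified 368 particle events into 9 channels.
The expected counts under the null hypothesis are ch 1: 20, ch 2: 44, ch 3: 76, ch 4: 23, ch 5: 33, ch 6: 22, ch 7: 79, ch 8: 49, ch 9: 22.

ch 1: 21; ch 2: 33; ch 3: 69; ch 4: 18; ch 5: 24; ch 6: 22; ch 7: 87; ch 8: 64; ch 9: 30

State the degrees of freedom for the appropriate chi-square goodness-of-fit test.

8

There are k = 9 categories and no parameters were estimated from the data, so df = 9 − 1 = 8.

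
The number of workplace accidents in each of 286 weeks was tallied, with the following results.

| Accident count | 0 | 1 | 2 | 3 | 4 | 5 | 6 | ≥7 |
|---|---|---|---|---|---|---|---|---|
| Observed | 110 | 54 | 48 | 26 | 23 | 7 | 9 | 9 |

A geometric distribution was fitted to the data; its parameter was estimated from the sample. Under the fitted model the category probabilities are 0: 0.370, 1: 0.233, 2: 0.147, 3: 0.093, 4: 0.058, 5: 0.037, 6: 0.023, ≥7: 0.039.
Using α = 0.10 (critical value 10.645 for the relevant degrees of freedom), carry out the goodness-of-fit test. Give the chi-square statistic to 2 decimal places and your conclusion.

8.42; do not reject

Expected counts E_i = n·p_i: 286×0.370 = 105.82, 286×0.233 = 66.638, 286×0.147 = 42.042, 286×0.093 = 26.598, 286×0.058 = 16.588, 286×0.037 = 10.582, 286×0.023 = 6.578, 286×0.039 = 11.154.
0: (110 − 105.82)²/105.82 = 17.4724/105.82 = 0.165
1: (54 − 66.638)²/66.638 = 159.719044/66.638 = 2.397
2: (48 − 42.042)²/42.042 = 35.497764/42.042 = 0.844
3: (26 − 26.598)²/26.598 = 0.357604/26.598 = 0.013
4: (23 − 16.588)²/16.588 = 41.113744/16.588 = 2.479
5: (7 − 10.582)²/10.582 = 12.830724/10.582 = 1.213
6: (9 − 6.578)²/6.578 = 5.866084/6.578 = 0.892
≥7: (9 − 11.154)²/11.154 = 4.639716/11.154 = 0.416
Sum = 8.42
df = 6. Since 8.42 < 10.645, we do not reject H₀.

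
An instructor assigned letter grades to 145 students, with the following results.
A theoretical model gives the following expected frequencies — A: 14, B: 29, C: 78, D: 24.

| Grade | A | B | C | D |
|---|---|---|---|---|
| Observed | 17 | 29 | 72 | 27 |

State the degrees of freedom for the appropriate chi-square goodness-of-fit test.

There are k = 4 categories and no parameters were estimated from the data, so df = 4 − 1 = 3.

3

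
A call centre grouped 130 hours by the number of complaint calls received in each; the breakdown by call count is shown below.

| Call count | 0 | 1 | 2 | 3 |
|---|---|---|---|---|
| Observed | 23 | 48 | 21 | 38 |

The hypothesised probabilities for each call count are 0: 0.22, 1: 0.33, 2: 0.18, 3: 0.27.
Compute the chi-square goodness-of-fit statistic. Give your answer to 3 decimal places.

Expected counts E_i = n·p_i: 130×0.22 = 28.6, 130×0.33 = 42.9, 130×0.18 = 23.4, 130×0.27 = 35.1.
χ² = (23−28.6)²/28.6 + (48−42.9)²/42.9 + (21−23.4)²/23.4 + (38−35.1)²/35.1
   = 1.0965 + 0.6063 + 0.2462 + 0.2396
Sum = 2.189

2.189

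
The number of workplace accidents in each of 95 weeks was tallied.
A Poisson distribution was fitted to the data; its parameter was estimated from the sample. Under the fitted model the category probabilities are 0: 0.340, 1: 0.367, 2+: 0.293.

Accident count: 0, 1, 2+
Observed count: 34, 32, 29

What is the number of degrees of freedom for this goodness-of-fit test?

1

There are k = 3 categories and 1 parameter estimated from the data, so df = 3 − 1 − 1 = 1.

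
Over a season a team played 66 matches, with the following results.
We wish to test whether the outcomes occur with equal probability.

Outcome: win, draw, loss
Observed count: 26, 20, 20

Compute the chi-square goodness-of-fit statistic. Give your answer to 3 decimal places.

1.091

Expected count for each of the 3 categories: 66/3 = 22.
χ² = (26−22)²/22 + (20−22)²/22 + (20−22)²/22
   = 0.7273 + 0.1818 + 0.1818
Sum = 1.091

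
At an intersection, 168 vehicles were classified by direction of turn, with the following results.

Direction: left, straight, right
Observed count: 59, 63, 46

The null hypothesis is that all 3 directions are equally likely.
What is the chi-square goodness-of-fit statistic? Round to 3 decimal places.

2.821

Under H₀ each category has probability 1/3, so each expected count is 168/3 = 56.
χ² = (59−56)²/56 + (63−56)²/56 + (46−56)²/56
   = 0.1607 + 0.8750 + 1.7857
Sum = 2.821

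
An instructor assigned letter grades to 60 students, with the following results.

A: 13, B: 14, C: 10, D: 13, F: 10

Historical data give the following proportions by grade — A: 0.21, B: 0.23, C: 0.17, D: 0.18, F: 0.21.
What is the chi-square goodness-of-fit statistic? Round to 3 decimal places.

1.004

Expected counts E_i = n·p_i: 60×0.21 = 12.6, 60×0.23 = 13.8, 60×0.17 = 10.2, 60×0.18 = 10.8, 60×0.21 = 12.6.
χ² = (13−12.6)²/12.6 + (14−13.8)²/13.8 + (10−10.2)²/10.2 + (13−10.8)²/10.8 + (10−12.6)²/12.6
   = 0.0127 + 0.0029 + 0.0039 + 0.4481 + 0.5365
Sum = 1.004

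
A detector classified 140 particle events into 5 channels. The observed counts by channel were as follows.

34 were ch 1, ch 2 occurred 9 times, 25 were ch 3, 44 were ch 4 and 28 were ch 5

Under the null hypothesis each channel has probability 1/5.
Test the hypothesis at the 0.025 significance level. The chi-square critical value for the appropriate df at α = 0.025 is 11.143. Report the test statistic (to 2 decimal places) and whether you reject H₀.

Under H₀ each category has probability 1/5, so each expected count is 140/5 = 28.
ch 1: (34 − 28)²/28 = 36/28 = 1.286
ch 2: (9 − 28)²/28 = 361/28 = 12.893
ch 3: (25 − 28)²/28 = 9/28 = 0.321
ch 4: (44 − 28)²/28 = 256/28 = 9.143
ch 5: (28 − 28)²/28 = 0/28 = 0.000
Sum = 23.64
df = 4. Since 23.64 > 11.143, we reject H₀.

23.64; reject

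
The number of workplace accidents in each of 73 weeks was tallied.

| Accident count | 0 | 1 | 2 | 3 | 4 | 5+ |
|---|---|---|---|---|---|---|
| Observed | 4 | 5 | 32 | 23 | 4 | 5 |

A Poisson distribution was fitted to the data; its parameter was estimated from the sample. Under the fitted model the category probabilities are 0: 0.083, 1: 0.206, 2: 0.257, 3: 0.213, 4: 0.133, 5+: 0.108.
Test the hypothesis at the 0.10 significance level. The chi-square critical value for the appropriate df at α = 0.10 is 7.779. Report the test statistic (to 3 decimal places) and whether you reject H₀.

Expected counts E_i = n·p_i: 73×0.083 = 6.059, 73×0.206 = 15.038, 73×0.257 = 18.761, 73×0.213 = 15.549, 73×0.133 = 9.709, 73×0.108 = 7.884.
cat         O        E   (O−E)²/E
0           4    6.059     0.6997
1           5   15.038     6.7005
2          32   18.761     9.3423
3          23   15.549     3.5705
4           4    9.709     3.3570
5+          5    7.884     1.0550
Sum = 24.725
df = 4. Since 24.725 > 7.779, we reject H₀.

24.725; reject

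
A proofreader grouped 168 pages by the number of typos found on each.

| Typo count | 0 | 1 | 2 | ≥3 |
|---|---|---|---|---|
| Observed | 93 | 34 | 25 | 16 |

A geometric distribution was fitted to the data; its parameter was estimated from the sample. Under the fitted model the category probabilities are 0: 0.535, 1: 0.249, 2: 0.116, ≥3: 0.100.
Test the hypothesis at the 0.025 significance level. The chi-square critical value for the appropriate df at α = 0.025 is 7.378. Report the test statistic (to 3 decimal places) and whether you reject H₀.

Expected counts E_i = n·p_i: 168×0.535 = 89.88, 168×0.249 = 41.832, 168×0.116 = 19.488, 168×0.100 = 16.8.
χ² = (93−89.88)²/89.88 + (34−41.832)²/41.832 + (25−19.488)²/19.488 + (16−16.8)²/16.8
   = 0.1083 + 1.4663 + 1.5590 + 0.0381
Sum = 3.172
df = 2. Since 3.172 < 7.378, we do not reject H₀.

3.172; do not reject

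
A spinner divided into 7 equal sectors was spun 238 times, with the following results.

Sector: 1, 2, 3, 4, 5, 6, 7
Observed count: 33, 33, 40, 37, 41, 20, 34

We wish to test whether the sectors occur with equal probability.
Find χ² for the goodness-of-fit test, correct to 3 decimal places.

8.588

Under H₀ each category has probability 1/7, so each expected count is 238/7 = 34.
1: (33 − 34)²/34 = 1/34 = 0.0294
2: (33 − 34)²/34 = 1/34 = 0.0294
3: (40 − 34)²/34 = 36/34 = 1.0588
4: (37 − 34)²/34 = 9/34 = 0.2647
5: (41 − 34)²/34 = 49/34 = 1.4412
6: (20 − 34)²/34 = 196/34 = 5.7647
7: (34 − 34)²/34 = 0/34 = 0.0000
Sum = 8.588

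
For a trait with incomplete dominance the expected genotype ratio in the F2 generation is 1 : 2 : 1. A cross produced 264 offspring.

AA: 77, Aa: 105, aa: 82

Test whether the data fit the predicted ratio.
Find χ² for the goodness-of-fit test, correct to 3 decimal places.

11.235

Ratio total = 4. Expected counts: 264×1/4 = 66, 264×2/4 = 132, 264×1/4 = 66.
cat         O        E   (O−E)²/E
AA         77       66     1.8333
Aa        105      132     5.5227
aa         82       66     3.8788
Sum = 11.235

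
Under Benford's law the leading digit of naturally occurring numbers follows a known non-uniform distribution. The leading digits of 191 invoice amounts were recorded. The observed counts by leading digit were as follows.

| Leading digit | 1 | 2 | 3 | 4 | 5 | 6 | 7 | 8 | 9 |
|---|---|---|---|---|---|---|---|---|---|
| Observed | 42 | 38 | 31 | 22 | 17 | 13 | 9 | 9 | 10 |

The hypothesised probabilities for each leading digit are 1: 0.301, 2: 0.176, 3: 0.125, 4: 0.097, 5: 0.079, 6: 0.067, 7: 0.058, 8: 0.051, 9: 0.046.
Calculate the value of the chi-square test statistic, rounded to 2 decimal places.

Expected counts E_i = n·p_i: 191×0.301 = 57.491, 191×0.176 = 33.616, 191×0.125 = 23.875, 191×0.097 = 18.527, 191×0.079 = 15.089, 191×0.067 = 12.797, 191×0.058 = 11.078, 191×0.051 = 9.741, 191×0.046 = 8.786.
χ² = (42−57.491)²/57.491 + (38−33.616)²/33.616 + (31−23.875)²/23.875 + (22−18.527)²/18.527 + (17−15.089)²/15.089 + (13−12.797)²/12.797 + (9−11.078)²/11.078 + (9−9.741)²/9.741 + (10−8.786)²/8.786
   = 4.174 + 0.572 + 2.126 + 0.651 + 0.242 + 0.003 + 0.390 + 0.056 + 0.168
Sum = 8.38

8.38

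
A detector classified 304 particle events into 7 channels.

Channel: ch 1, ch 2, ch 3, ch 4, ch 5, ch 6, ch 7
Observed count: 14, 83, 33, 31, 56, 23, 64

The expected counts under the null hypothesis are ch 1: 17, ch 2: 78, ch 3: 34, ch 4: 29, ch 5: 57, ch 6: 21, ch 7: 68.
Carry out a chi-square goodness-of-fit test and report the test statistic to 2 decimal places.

1.46

cat         O        E   (O−E)²/E
ch 1       14       17      0.529
ch 2       83       78      0.321
ch 3       33       34      0.029
ch 4       31       29      0.138
ch 5       56       57      0.018
ch 6       23       21      0.190
ch 7       64       68      0.235
Sum = 1.46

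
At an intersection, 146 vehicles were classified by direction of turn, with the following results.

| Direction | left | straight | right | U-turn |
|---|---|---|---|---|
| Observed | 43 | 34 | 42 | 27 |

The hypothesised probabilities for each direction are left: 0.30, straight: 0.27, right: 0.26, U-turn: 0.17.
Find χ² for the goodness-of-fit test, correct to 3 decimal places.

1.381

Expected counts E_i = n·p_i: 146×0.30 = 43.8, 146×0.27 = 39.42, 146×0.26 = 37.96, 146×0.17 = 24.82.
cat           O        E   (O−E)²/E
left         43     43.8     0.0146
straight     34    39.42     0.7452
right        42    37.96     0.4300
U-turn       27    24.82     0.1915
Sum = 1.381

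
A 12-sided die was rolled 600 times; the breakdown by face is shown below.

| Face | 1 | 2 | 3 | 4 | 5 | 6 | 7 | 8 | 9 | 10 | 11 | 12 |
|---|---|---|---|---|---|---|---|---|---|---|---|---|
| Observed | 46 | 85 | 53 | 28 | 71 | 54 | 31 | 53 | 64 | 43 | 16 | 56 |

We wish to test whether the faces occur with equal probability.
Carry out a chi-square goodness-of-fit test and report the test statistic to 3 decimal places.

Expected count for each of the 12 categories: 600/12 = 50.
χ² = (46−50)²/50 + (85−50)²/50 + (53−50)²/50 + (28−50)²/50 + (71−50)²/50 + (54−50)²/50 + (31−50)²/50 + (53−50)²/50 + (64−50)²/50 + (43−50)²/50 + (16−50)²/50 + (56−50)²/50
   = 0.3200 + 24.5000 + 0.1800 + 9.6800 + 8.8200 + 0.3200 + 7.2200 + 0.1800 + 3.9200 + 0.9800 + 23.1200 + 0.7200
Sum = 79.960

79.960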